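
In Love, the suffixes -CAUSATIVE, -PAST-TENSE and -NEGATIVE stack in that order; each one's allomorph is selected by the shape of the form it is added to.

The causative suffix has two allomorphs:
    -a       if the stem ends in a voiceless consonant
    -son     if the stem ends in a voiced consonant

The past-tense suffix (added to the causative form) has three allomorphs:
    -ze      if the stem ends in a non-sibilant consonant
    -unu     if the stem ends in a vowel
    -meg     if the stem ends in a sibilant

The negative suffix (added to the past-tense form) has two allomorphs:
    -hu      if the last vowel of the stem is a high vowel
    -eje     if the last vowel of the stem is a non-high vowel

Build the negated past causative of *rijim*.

The final consonant of *rijim* is /m/, which is voiced, so the causative suffix is -son, giving *rijimson*.
Since the final sound of the causative form *rijimson* is /n/ (a non-sibilant consonant), it takes -ze, giving *rijimsonze*.
The past-tense form *rijimsonze* — last vowel /e/ (a non-high vowel) → -eje → *rijimsonzeeje*.

rijimsonzeeje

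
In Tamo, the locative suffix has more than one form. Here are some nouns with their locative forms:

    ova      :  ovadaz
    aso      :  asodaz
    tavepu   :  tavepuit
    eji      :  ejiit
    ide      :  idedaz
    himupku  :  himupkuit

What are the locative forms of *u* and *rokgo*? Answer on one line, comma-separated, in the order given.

Looking at the last vowel of each stem: -it when the last vowel of the stem is a high vowel (*tavepu*, *eji*, *himupku*); -daz when the last vowel of the stem is a non-high vowel (*ova*, *aso*, *ide*).
The last vowel of *u* is /u/, which is a high vowel, so the suffix is -it, giving *uit*.
*rokgo*: last vowel = /o/, a non-high vowel → -daz → *rokgodaz*.

uit, rokgodaz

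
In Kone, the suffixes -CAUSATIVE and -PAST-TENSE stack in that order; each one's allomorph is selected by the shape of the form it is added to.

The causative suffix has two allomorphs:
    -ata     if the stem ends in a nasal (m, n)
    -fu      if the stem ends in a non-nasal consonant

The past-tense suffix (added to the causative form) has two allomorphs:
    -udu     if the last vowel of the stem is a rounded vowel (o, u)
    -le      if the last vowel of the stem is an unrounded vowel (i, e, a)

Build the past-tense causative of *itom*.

*itom* — final consonant /m/ (a nasal) → -ata → *itomata*.
The causative form *itomata*: last vowel = /a/, an unrounded vowel → -le → *itomatale*.

itomatale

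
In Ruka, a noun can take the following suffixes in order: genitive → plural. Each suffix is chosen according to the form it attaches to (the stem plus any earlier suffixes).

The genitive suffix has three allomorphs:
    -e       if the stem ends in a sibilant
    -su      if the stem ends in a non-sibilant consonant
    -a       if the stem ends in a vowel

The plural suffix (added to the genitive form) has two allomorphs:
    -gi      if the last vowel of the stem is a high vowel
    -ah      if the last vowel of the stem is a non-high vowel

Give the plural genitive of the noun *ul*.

ulsugi

Since the final sound of *ul* is /l/ (a non-sibilant consonant), it takes -su, giving *ulsu*.
Since the last vowel of the genitive form *ulsu* is /u/ (a high vowel), it takes -gi, giving *ulsugi*.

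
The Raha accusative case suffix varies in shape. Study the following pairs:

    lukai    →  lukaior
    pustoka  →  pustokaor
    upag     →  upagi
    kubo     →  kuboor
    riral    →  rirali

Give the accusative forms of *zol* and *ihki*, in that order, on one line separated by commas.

zoli, ihkior

The pattern is consonant vs. vowel: -i when the stem ends in a consonant (*upag*, *riral*); -or when the stem ends in a vowel (*lukai*, *pustoka*, *kubo*).
The final sound of *zol* is /l/, which is a consonant, so the suffix is -i, giving *zoli*.
*ihki*: final sound = /i/, a vowel → -or → *ihkior*.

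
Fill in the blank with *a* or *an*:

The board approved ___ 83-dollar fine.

The indefinite article is chosen by the initial *sound* of the following word, not its spelling.
The number *83* is spoken "eighty-…", beginning with /ˈeɪti/ — a vowel sound.
So the article is *an*: The board approved an 83-dollar fine.

an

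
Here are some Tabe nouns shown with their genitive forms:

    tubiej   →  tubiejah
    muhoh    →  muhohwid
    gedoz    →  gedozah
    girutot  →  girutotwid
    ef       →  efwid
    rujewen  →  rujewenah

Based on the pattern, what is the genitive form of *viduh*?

Looking at the final consonant of each stem: -wid when the stem ends in a voiceless consonant (*muhoh*, *girutot*, *ef*); -ah when the stem ends in a voiced consonant (*tubiej*, *gedoz*, *rujewen*).
Since the final consonant of *viduh* is /h/ (voiceless), it takes -wid, giving *viduhwid*.

viduhwid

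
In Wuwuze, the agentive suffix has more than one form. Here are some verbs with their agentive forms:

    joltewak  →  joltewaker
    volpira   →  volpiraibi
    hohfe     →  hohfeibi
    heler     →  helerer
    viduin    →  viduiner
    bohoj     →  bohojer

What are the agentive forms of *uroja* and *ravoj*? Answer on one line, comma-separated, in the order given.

urojaibi, ravojer

Looking at the final sound of each stem: -er when the stem ends in a consonant (*joltewak*, *heler*, *viduin*, *bohoj*); -ibi when the stem ends in a vowel (*volpira*, *hohfe*).
Since the final sound of *uroja* is /a/ (a vowel), it takes -ibi, giving *urojaibi*.
The final sound of *ravoj* is /j/, which is a consonant, so the suffix is -er, giving *ravojer*.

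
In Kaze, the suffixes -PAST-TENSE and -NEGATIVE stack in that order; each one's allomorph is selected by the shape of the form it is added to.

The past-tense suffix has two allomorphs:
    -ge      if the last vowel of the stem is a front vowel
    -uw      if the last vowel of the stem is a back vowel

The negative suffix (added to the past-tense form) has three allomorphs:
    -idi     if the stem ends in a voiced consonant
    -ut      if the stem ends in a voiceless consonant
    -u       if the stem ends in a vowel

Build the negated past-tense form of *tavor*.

*tavor*: last vowel = /o/, a back vowel → -uw → *tavoruw*.
Since the final sound of the past-tense form *tavoruw* is /w/ (a voiced consonant), it takes -idi, giving *tavoruwidi*.

tavoruwidi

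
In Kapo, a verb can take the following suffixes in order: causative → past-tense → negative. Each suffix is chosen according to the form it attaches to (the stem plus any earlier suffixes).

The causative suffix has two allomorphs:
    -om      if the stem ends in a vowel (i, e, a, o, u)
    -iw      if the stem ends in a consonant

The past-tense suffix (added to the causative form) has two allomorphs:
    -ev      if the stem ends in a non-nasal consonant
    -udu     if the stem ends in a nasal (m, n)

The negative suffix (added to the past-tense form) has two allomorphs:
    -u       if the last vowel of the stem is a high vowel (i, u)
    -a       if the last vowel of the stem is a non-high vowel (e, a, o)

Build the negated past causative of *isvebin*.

isvebiniweva

*isvebin* — final sound /n/ (a consonant) → -iw → *isvebiniw*.
The causative form *isvebiniw*: final consonant = /w/, non-nasal → -ev → *isvebiniwev*.
The past-tense form *isvebiniwev* — last vowel /e/ (a non-high vowel) → -a → *isvebiniweva*.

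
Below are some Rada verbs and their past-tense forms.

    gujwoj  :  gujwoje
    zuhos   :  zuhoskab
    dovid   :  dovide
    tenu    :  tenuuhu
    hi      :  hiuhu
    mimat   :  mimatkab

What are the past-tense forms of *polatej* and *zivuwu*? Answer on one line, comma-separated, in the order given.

polateje, zivuwuuhu

The alternation tracks the final sound of the stem — -kab when the stem ends in a voiceless consonant (*zuhos*, *mimat*); -e when the stem ends in a voiced consonant (*gujwoj*, *dovid*); -uhu when the stem ends in a vowel (*tenu*, *hi*).
*polatej*: final sound = /j/, a voiced consonant → -e → *polateje*.
The final sound of *zivuwu* is /u/, which is a vowel, so the suffix is -uhu, giving *zivuwuuhu*.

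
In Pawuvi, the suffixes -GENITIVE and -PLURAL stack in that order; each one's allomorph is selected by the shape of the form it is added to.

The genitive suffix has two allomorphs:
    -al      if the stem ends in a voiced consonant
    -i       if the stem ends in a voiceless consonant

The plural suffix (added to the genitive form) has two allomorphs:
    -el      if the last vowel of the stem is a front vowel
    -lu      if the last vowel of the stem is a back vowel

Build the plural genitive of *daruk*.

darukiel

*daruk*: final consonant = /k/, voiceless → -i → *daruki*.
The genitive form *daruki*: last vowel = /i/, a front vowel → -el → *darukiel*.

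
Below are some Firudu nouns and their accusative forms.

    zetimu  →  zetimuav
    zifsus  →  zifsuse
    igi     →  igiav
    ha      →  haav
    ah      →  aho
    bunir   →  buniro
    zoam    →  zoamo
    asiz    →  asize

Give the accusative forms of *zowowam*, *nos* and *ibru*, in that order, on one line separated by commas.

zowowamo, nose, ibruav

The pattern is sibilance of the final sound: -e when the stem ends in a sibilant (*zifsus*, *asiz*); -o when the stem ends in a non-sibilant consonant (*ah*, *bunir*, *zoam*); -av when the stem ends in a vowel (*zetimu*, *igi*, *ha*).
Since the final sound of *zowowam* is /m/ (a non-sibilant consonant), it takes -o, giving *zowowamo*.
*nos*: final sound = /s/, a sibilant → -e → *nose*.
*ibru* — final sound /u/ (a vowel) → -av → *ibruav*.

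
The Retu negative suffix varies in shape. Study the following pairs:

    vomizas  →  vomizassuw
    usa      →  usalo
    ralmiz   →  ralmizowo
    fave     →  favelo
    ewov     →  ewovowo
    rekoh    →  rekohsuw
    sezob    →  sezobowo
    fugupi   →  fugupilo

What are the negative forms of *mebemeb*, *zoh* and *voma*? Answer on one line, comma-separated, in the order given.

Looking at the final sound of each stem: -suw when the stem ends in a voiceless consonant (*vomizas*, *rekoh*); -owo when the stem ends in a voiced consonant (*ralmiz*, *ewov*, *sezob*); -lo when the stem ends in a vowel (*usa*, *fave*, *fugupi*).
Since the final sound of *mebemeb* is /b/ (a voiced consonant), it takes -owo, giving *mebemebowo*.
*zoh*: final sound = /h/, a voiceless consonant → -suw → *zohsuw*.
*voma* — final sound /a/ (a vowel) → -lo → *vomalo*.

mebemebowo, zohsuw, vomalo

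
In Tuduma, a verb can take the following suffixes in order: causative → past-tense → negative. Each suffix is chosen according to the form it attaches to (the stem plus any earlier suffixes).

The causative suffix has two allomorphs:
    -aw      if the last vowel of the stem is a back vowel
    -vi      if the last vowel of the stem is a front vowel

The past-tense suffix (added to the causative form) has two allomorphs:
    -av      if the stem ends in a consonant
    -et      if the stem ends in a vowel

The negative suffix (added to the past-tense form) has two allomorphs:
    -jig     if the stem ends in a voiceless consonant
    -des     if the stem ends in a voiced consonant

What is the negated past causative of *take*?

takevietjig

*take* — last vowel /e/ (a front vowel) → -vi → *takevi*.
Since the final sound of the causative form *takevi* is /i/ (a vowel), it takes -et, giving *takeviet*.
The past-tense form *takeviet* — final consonant /t/ (voiceless) → -jig → *takevietjig*.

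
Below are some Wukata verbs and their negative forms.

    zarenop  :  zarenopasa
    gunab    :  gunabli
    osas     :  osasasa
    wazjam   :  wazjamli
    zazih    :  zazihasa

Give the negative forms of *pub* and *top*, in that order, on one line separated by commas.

The suffix is conditioned by the final consonant: -asa when the stem ends in a voiceless consonant (*zarenop*, *osas*, *zazih*); -li when the stem ends in a voiced consonant (*gunab*, *wazjam*).
*pub* — final consonant /b/ (voiced) → -li → *publi*.
The final consonant of *top* is /p/, which is voiceless, so the suffix is -asa, giving *topasa*.

publi, topasa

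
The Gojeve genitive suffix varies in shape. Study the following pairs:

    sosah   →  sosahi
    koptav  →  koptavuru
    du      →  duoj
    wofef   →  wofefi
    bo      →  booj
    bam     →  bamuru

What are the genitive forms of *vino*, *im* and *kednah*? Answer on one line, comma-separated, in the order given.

The suffix is conditioned by the final sound: -i when the stem ends in a voiceless consonant (*sosah*, *wofef*); -uru when the stem ends in a voiced consonant (*koptav*, *bam*); -oj when the stem ends in a vowel (*du*, *bo*).
The final sound of *vino* is /o/, which is a vowel, so the suffix is -oj, giving *vinooj*.
*im* — final sound /m/ (a voiced consonant) → -uru → *imuru*.
*kednah* — final sound /h/ (a voiceless consonant) → -i → *kednahi*.

vinooj, imuru, kednahi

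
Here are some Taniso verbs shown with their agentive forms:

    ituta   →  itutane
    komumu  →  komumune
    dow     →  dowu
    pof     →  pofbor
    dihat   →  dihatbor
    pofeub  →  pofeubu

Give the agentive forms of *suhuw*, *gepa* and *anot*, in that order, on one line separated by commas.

The pattern is voicing of the final sound: -bor when the stem ends in a voiceless consonant (*pof*, *dihat*); -u when the stem ends in a voiced consonant (*dow*, *pofeub*); -ne when the stem ends in a vowel (*ituta*, *komumu*).
*suhuw*: final sound = /w/, a voiced consonant → -u → *suhuwu*.
Since the final sound of *gepa* is /a/ (a vowel), it takes -ne, giving *gepane*.
*anot*: final sound = /t/, a voiceless consonant → -bor → *anotbor*.

suhuwu, gepane, anotbor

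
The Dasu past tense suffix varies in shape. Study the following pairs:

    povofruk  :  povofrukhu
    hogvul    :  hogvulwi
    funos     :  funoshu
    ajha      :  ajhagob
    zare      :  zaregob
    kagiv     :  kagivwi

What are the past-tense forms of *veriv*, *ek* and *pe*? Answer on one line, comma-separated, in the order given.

verivwi, ekhu, pegob

The suffix is conditioned by the final sound: -hu when the stem ends in a voiceless consonant (*povofruk*, *funos*); -wi when the stem ends in a voiced consonant (*hogvul*, *kagiv*); -gob when the stem ends in a vowel (*ajha*, *zare*).
*veriv*: final sound = /v/, a voiced consonant → -wi → *verivwi*.
The final sound of *ek* is /k/, which is a voiceless consonant, so the suffix is -hu, giving *ekhu*.
*pe*: final sound = /e/, a vowel → -gob → *pegob*.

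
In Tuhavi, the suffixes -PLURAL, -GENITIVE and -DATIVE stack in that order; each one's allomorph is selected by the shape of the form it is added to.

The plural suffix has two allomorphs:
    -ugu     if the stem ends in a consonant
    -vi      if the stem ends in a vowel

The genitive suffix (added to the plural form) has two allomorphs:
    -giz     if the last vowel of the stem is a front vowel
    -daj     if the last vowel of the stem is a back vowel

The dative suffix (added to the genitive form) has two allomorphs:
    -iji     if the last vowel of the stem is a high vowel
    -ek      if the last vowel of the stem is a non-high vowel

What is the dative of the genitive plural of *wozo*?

wozovigiziji

The final sound of *wozo* is /o/, which is a vowel, so the plural suffix is -vi, giving *wozovi*.
The plural form *wozovi* — last vowel /i/ (a front vowel) → -giz → *wozovigiz*.
The genitive form *wozovigiz*: last vowel = /i/, a high vowel → -iji → *wozovigiziji*.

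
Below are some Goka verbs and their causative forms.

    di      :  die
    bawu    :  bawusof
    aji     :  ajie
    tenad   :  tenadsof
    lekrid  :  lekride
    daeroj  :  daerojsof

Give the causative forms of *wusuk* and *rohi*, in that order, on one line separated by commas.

wusuksof, rohie

The suffix is conditioned by the last vowel: -e when the last vowel of the stem is a front vowel (*di*, *aji*, *lekrid*); -sof when the last vowel of the stem is a back vowel (*bawu*, *tenad*, *daeroj*).
Since the last vowel of *wusuk* is /u/ (a back vowel), it takes -sof, giving *wusuksof*.
The last vowel of *rohi* is /i/, which is a front vowel, so the suffix is -e, giving *rohie*.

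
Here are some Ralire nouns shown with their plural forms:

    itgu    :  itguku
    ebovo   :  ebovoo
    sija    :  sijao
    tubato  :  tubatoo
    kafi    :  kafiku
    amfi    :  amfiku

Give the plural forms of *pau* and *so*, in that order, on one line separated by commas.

pauku, soo

The pattern is height harmony: -ku when the last vowel of the stem is a high vowel (*itgu*, *kafi*, *amfi*); -o when the last vowel of the stem is a non-high vowel (*ebovo*, *sija*, *tubato*).
*pau*: last vowel = /u/, a high vowel → -ku → *pauku*.
*so* — last vowel /o/ (a non-high vowel) → -o → *soo*.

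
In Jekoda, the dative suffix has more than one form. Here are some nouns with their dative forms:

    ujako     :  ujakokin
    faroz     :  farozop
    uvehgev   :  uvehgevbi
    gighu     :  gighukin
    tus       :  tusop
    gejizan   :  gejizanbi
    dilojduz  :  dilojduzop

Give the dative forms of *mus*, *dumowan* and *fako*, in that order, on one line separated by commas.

musop, dumowanbi, fakokin

The alternation tracks the final sound of the stem — -op when the stem ends in a sibilant (*faroz*, *tus*, *dilojduz*); -bi when the stem ends in a non-sibilant consonant (*uvehgev*, *gejizan*); -kin when the stem ends in a vowel (*ujako*, *gighu*).
Since the final sound of *mus* is /s/ (a sibilant), it takes -op, giving *musop*.
Since the final sound of *dumowan* is /n/ (a non-sibilant consonant), it takes -bi, giving *dumowanbi*.
*fako* — final sound /o/ (a vowel) → -kin → *fakokin*.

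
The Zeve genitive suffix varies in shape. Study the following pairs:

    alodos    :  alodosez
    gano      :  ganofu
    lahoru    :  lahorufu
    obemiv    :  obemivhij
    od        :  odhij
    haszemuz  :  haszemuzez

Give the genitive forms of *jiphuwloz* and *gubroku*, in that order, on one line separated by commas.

jiphuwlozez, gubrokufu

The alternation tracks the final sound of the stem — -ez when the stem ends in a sibilant (*alodos*, *haszemuz*); -hij when the stem ends in a non-sibilant consonant (*obemiv*, *od*); -fu when the stem ends in a vowel (*gano*, *lahoru*).
Since the final sound of *jiphuwloz* is /z/ (a sibilant), it takes -ez, giving *jiphuwlozez*.
*gubroku*: final sound = /u/, a vowel → -fu → *gubrokufu*.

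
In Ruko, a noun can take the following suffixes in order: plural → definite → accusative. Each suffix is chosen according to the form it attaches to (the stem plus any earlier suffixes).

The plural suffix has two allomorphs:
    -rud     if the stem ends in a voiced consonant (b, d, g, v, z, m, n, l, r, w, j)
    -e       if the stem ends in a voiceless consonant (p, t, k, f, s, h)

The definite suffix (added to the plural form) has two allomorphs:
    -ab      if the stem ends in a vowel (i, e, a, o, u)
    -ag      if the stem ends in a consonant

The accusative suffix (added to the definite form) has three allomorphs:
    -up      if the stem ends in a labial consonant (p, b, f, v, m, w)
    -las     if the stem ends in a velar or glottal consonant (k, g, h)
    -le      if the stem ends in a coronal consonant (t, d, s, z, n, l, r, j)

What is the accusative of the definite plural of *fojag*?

fojagrudaglas

The final consonant of *fojag* is /g/, which is voiced, so the plural suffix is -rud, giving *fojagrud*.
Since the final sound of the plural form *fojagrud* is /d/ (a consonant), it takes -ag, giving *fojagrudag*.
The final consonant of the definite form *fojagrudag* is /g/, which is velar/glottal, so the accusative suffix is -las, giving *fojagrudaglas*.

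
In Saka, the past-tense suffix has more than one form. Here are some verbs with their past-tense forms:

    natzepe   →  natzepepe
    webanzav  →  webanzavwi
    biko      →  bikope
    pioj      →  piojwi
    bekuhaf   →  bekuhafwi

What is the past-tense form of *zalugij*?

Looking at the final sound of each stem: -wi when the stem ends in a consonant (*webanzav*, *pioj*, *bekuhaf*); -pe when the stem ends in a vowel (*natzepe*, *biko*).
The final sound of *zalugij* is /j/, which is a consonant, so the suffix is -wi, giving *zalugijwi*.

zalugijwi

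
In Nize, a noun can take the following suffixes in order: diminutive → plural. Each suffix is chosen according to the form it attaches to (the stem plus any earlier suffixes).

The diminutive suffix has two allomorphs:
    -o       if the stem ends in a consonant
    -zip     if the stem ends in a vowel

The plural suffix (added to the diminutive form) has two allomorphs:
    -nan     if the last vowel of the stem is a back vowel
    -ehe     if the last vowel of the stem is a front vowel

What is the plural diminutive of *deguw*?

deguwonan

*deguw*: final sound = /w/, a consonant → -o → *deguwo*.
The diminutive form *deguwo*: last vowel = /o/, a back vowel → -nan → *deguwonan*.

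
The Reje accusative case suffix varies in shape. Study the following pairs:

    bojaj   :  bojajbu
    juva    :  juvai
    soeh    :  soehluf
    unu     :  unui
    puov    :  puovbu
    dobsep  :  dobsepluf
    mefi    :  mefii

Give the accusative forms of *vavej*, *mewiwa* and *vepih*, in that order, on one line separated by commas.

vavejbu, mewiwai, vepihluf

Looking at the final sound of each stem: -luf when the stem ends in a voiceless consonant (*soeh*, *dobsep*); -bu when the stem ends in a voiced consonant (*bojaj*, *puov*); -i when the stem ends in a vowel (*juva*, *unu*, *mefi*).
*vavej*: final sound = /j/, a voiced consonant → -bu → *vavejbu*.
The final sound of *mewiwa* is /a/, which is a vowel, so the suffix is -i, giving *mewiwai*.
*vepih*: final sound = /h/, a voiceless consonant → -luf → *vepihluf*.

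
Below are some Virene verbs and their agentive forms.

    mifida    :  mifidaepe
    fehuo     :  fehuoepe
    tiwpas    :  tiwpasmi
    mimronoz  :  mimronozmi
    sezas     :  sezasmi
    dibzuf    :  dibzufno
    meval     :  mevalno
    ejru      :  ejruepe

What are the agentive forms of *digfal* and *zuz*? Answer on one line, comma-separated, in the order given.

The pattern is sibilance of the final sound: -mi when the stem ends in a sibilant (*tiwpas*, *mimronoz*, *sezas*); -no when the stem ends in a non-sibilant consonant (*dibzuf*, *meval*); -epe when the stem ends in a vowel (*mifida*, *fehuo*, *ejru*).
*digfal*: final sound = /l/, a non-sibilant consonant → -no → *digfalno*.
*zuz*: final sound = /z/, a sibilant → -mi → *zuzmi*.

digfalno, zuzmi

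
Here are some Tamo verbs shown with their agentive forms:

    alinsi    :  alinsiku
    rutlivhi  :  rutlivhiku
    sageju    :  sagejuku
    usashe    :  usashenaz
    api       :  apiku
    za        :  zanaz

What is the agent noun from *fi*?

The suffix is conditioned by the last vowel: -ku when the last vowel of the stem is a high vowel (*alinsi*, *rutlivhi*, *sageju*, *api*); -naz when the last vowel of the stem is a non-high vowel (*usashe*, *za*).
Since the last vowel of *fi* is /i/ (a high vowel), it takes -ku, giving *fiku*.

fiku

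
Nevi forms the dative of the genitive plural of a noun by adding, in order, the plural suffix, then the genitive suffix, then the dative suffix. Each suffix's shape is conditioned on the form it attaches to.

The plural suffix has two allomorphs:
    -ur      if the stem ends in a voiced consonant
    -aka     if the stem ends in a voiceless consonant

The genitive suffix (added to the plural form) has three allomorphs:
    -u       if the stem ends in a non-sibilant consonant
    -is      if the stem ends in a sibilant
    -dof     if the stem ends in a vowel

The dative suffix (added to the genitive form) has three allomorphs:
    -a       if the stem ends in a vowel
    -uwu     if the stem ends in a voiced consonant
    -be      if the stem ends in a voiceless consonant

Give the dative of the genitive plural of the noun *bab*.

*bab*: final consonant = /b/, voiced → -ur → *babur*.
Since the final sound of the plural form *babur* is /r/ (a non-sibilant consonant), it takes -u, giving *baburu*.
The genitive form *baburu* — final sound /u/ (a vowel) → -a → *baburua*.

baburua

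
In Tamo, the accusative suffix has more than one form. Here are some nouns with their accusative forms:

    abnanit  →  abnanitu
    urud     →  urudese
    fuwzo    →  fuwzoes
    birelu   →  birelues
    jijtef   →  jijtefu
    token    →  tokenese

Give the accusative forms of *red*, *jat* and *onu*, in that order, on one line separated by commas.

redese, jatu, onues

The suffix is conditioned by the final sound: -u when the stem ends in a voiceless consonant (*abnanit*, *jijtef*); -ese when the stem ends in a voiced consonant (*urud*, *token*); -es when the stem ends in a vowel (*fuwzo*, *birelu*).
*red* — final sound /d/ (a voiced consonant) → -ese → *redese*.
Since the final sound of *jat* is /t/ (a voiceless consonant), it takes -u, giving *jatu*.
*onu* — final sound /u/ (a vowel) → -es → *onues*.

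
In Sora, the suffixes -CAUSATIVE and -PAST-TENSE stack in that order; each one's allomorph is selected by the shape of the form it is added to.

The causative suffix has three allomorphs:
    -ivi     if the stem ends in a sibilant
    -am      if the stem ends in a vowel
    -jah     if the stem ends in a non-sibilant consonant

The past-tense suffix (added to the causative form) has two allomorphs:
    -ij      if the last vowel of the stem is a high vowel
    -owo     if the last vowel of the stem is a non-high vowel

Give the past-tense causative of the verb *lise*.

liseamowo

The final sound of *lise* is /e/, which is a vowel, so the causative suffix is -am, giving *liseam*.
The last vowel of the causative form *liseam* is /a/, which is a non-high vowel, so the past-tense suffix is -owo, giving *liseamowo*.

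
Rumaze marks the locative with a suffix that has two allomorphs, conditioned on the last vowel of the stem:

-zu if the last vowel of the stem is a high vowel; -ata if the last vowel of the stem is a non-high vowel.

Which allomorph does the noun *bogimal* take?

The last vowel of *bogimal* is /a/, which is a non-high vowel, so the suffix is -ata.

-ata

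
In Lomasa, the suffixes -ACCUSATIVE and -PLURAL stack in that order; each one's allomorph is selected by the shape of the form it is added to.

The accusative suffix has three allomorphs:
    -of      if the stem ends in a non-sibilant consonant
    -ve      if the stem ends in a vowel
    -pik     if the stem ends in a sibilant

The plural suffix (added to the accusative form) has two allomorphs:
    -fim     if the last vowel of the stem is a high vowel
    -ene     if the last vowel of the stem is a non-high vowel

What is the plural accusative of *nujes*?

nujespikfim

*nujes*: final sound = /s/, a sibilant → -pik → *nujespik*.
Since the last vowel of the accusative form *nujespik* is /i/ (a high vowel), it takes -fim, giving *nujespikfim*.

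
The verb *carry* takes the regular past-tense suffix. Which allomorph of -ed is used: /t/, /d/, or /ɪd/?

/d/

The stem *carry* ends in a voiced sound other than /d/.
The -ed suffix is realized as /ɪd/ after /t, d/; as /t/ after other voiceless consonants; and as /d/ after other voiced sounds.
So -ed on *carry* is pronounced /d/.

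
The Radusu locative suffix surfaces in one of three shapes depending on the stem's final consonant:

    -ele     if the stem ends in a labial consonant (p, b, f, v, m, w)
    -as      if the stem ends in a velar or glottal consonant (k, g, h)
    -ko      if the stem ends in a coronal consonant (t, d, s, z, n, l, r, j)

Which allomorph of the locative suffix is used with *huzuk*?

*huzuk* — final consonant /k/ (velar/glottal) → -as.

-as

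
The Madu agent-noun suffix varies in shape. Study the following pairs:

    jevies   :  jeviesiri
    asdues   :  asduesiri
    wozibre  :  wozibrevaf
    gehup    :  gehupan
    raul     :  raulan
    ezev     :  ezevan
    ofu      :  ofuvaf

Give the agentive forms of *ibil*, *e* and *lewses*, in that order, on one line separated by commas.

ibilan, evaf, lewsesiri

Looking at the final sound of each stem: -iri when the stem ends in a sibilant (*jevies*, *asdues*); -an when the stem ends in a non-sibilant consonant (*gehup*, *raul*, *ezev*); -vaf when the stem ends in a vowel (*wozibre*, *ofu*).
Since the final sound of *ibil* is /l/ (a non-sibilant consonant), it takes -an, giving *ibilan*.
*e*: final sound = /e/, a vowel → -vaf → *evaf*.
Since the final sound of *lewses* is /s/ (a sibilant), it takes -iri, giving *lewsesiri*.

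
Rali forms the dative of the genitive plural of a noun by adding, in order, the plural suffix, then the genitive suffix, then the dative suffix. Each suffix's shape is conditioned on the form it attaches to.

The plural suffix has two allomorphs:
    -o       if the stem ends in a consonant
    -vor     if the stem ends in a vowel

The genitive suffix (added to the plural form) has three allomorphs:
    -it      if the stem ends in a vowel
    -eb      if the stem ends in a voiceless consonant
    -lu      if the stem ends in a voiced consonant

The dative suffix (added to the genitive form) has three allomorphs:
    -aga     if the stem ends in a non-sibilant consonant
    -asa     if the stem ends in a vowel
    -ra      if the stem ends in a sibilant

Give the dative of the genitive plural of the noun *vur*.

vuroitaga

*vur*: final sound = /r/, a consonant → -o → *vuro*.
The plural form *vuro* — final sound /o/ (a vowel) → -it → *vuroit*.
The genitive form *vuroit* — final sound /t/ (a non-sibilant consonant) → -aga → *vuroitaga*.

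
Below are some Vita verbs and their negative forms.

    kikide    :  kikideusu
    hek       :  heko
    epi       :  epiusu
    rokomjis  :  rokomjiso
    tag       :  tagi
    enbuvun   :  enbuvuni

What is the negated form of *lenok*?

lenoko

Looking at the final sound of each stem: -o when the stem ends in a voiceless consonant (*hek*, *rokomjis*); -i when the stem ends in a voiced consonant (*tag*, *enbuvun*); -usu when the stem ends in a vowel (*kikide*, *epi*).
*lenok*: final sound = /k/, a voiceless consonant → -o → *lenoko*.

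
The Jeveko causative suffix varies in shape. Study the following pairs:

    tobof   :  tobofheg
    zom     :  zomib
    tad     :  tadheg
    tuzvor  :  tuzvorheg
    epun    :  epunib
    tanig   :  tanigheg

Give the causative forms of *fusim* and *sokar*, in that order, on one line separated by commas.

Looking at the final consonant of each stem: -ib when the stem ends in a nasal (*zom*, *epun*); -heg when the stem ends in a non-nasal consonant (*tobof*, *tad*, *tuzvor*, *tanig*).
Since the final consonant of *fusim* is /m/ (a nasal), it takes -ib, giving *fusimib*.
The final consonant of *sokar* is /r/, which is non-nasal, so the suffix is -heg, giving *sokarheg*.

fusimib, sokarheg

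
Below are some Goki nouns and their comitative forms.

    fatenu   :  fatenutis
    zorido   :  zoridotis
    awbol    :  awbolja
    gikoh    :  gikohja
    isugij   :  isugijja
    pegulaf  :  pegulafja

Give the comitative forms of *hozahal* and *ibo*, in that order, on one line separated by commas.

hozahalja, ibotis

Looking at the final sound of each stem: -ja when the stem ends in a consonant (*awbol*, *gikoh*, *isugij*, *pegulaf*); -tis when the stem ends in a vowel (*fatenu*, *zorido*).
Since the final sound of *hozahal* is /l/ (a consonant), it takes -ja, giving *hozahalja*.
Since the final sound of *ibo* is /o/ (a vowel), it takes -tis, giving *ibotis*.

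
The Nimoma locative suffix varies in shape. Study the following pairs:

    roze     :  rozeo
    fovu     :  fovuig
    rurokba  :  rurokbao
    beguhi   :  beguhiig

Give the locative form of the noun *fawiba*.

fawibao

The pattern is height harmony: -ig when the last vowel of the stem is a high vowel (*fovu*, *beguhi*); -o when the last vowel of the stem is a non-high vowel (*roze*, *rurokba*).
Since the last vowel of *fawiba* is /a/ (a non-high vowel), it takes -o, giving *fawibao*.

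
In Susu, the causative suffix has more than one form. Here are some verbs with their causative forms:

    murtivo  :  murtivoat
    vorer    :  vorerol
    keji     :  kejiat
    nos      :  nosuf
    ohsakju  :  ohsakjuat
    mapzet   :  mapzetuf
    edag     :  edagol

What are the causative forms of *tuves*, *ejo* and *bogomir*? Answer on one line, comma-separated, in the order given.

tuvesuf, ejoat, bogomirol

The pattern is voicing of the final sound: -uf when the stem ends in a voiceless consonant (*nos*, *mapzet*); -ol when the stem ends in a voiced consonant (*vorer*, *edag*); -at when the stem ends in a vowel (*murtivo*, *keji*, *ohsakju*).
The final sound of *tuves* is /s/, which is a voiceless consonant, so the suffix is -uf, giving *tuvesuf*.
Since the final sound of *ejo* is /o/ (a vowel), it takes -at, giving *ejoat*.
*bogomir*: final sound = /r/, a voiced consonant → -ol → *bogomirol*.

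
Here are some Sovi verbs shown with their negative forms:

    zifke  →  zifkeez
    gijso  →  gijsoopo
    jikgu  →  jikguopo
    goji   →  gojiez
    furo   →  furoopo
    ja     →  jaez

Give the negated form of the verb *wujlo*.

wujloopo

The pattern is rounding harmony: -opo when the last vowel of the stem is a rounded vowel (*gijso*, *jikgu*, *furo*); -ez when the last vowel of the stem is an unrounded vowel (*zifke*, *goji*, *ja*).
Since the last vowel of *wujlo* is /o/ (a rounded vowel), it takes -opo, giving *wujloopo*.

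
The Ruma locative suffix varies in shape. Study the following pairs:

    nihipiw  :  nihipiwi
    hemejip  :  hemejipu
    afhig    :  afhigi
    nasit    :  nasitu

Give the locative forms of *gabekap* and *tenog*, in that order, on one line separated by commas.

gabekapu, tenogi

Looking at the final consonant of each stem: -u when the stem ends in a voiceless consonant (*hemejip*, *nasit*); -i when the stem ends in a voiced consonant (*nihipiw*, *afhig*).
Since the final consonant of *gabekap* is /p/ (voiceless), it takes -u, giving *gabekapu*.
Since the final consonant of *tenog* is /g/ (voiced), it takes -i, giving *tenogi*.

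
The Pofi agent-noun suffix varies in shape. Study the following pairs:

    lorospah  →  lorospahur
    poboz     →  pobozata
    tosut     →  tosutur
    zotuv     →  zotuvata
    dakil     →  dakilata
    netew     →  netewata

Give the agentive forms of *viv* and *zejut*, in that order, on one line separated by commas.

The pattern is voicing of the final consonant: -ur when the stem ends in a voiceless consonant (*lorospah*, *tosut*); -ata when the stem ends in a voiced consonant (*poboz*, *zotuv*, *dakil*, *netew*).
*viv*: final consonant = /v/, voiced → -ata → *vivata*.
The final consonant of *zejut* is /t/, which is voiceless, so the suffix is -ur, giving *zejutur*.

vivata, zejutur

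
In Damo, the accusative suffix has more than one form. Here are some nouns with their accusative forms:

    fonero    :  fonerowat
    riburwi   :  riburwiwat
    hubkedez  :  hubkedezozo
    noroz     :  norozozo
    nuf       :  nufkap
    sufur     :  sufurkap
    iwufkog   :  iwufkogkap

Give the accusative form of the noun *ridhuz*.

The alternation tracks the final sound of the stem — -ozo when the stem ends in a sibilant (*hubkedez*, *noroz*); -kap when the stem ends in a non-sibilant consonant (*nuf*, *sufur*, *iwufkog*); -wat when the stem ends in a vowel (*fonero*, *riburwi*).
*ridhuz* — final sound /z/ (a sibilant) → -ozo → *ridhuzozo*.

ridhuzozo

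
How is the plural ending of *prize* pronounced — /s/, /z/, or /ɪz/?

/ɪz/

The stem *prize* ends in a sibilant (/s, z, ʃ, ʒ, tʃ, dʒ/).
The plural suffix surfaces as /ɪz/ after sibilants, /s/ after other voiceless consonants, and /z/ after other voiced sounds.
So the plural -s on *prize* is pronounced /ɪz/.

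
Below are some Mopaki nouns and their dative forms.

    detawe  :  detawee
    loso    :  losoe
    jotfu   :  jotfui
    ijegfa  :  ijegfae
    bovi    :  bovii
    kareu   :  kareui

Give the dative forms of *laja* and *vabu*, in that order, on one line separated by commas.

lajae, vabui

Looking at the last vowel of each stem: -i when the last vowel of the stem is a high vowel (*jotfu*, *bovi*, *kareu*); -e when the last vowel of the stem is a non-high vowel (*detawe*, *loso*, *ijegfa*).
*laja* — last vowel /a/ (a non-high vowel) → -e → *lajae*.
*vabu*: last vowel = /u/, a high vowel → -i → *vabui*.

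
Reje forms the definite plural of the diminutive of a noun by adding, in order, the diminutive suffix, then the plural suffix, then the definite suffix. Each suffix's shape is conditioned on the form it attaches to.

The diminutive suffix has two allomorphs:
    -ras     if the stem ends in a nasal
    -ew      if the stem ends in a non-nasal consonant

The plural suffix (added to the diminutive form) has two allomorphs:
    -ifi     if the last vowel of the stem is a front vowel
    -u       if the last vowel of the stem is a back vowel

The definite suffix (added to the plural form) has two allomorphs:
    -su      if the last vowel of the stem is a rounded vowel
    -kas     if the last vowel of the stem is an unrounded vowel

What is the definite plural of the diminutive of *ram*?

ramrasusu

The final consonant of *ram* is /m/, which is a nasal, so the diminutive suffix is -ras, giving *ramras*.
The diminutive form *ramras* — last vowel /a/ (a back vowel) → -u → *ramrasu*.
Since the last vowel of the plural form *ramrasu* is /u/ (a rounded vowel), it takes -su, giving *ramrasusu*.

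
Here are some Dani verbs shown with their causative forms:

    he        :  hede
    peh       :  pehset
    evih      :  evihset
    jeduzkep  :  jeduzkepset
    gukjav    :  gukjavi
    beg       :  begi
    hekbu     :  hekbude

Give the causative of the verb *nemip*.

The suffix is conditioned by the final sound: -set when the stem ends in a voiceless consonant (*peh*, *evih*, *jeduzkep*); -i when the stem ends in a voiced consonant (*gukjav*, *beg*); -de when the stem ends in a vowel (*he*, *hekbu*).
*nemip*: final sound = /p/, a voiceless consonant → -set → *nemipset*.

nemipset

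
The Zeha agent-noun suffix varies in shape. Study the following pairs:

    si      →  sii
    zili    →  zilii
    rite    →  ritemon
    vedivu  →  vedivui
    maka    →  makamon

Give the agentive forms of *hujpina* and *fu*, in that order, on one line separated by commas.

The suffix is conditioned by the last vowel: -i when the last vowel of the stem is a high vowel (*si*, *zili*, *vedivu*); -mon when the last vowel of the stem is a non-high vowel (*rite*, *maka*).
The last vowel of *hujpina* is /a/, which is a non-high vowel, so the suffix is -mon, giving *hujpinamon*.
*fu* — last vowel /u/ (a high vowel) → -i → *fui*.

hujpinamon, fui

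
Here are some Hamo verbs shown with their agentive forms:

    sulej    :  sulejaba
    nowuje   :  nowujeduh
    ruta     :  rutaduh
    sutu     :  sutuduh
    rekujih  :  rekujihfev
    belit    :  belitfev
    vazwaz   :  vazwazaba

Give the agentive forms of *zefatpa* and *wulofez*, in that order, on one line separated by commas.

zefatpaduh, wulofezaba

The suffix is conditioned by the final sound: -fev when the stem ends in a voiceless consonant (*rekujih*, *belit*); -aba when the stem ends in a voiced consonant (*sulej*, *vazwaz*); -duh when the stem ends in a vowel (*nowuje*, *ruta*, *sutu*).
The final sound of *zefatpa* is /a/, which is a vowel, so the suffix is -duh, giving *zefatpaduh*.
Since the final sound of *wulofez* is /z/ (a voiced consonant), it takes -aba, giving *wulofezaba*.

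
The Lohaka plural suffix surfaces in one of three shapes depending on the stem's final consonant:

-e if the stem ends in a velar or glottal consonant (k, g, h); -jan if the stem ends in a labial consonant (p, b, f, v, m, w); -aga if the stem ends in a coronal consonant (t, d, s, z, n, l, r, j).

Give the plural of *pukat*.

The final consonant of *pukat* is /t/, which is coronal, so the suffix is -aga, giving *pukataga*.

pukataga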